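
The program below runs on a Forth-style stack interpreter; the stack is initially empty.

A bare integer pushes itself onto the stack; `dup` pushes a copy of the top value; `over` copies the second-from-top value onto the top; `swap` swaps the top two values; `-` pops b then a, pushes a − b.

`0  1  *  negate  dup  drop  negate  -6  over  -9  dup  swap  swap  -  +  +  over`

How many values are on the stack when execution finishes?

0      : 0
1      : 0 1
*      : 0
negate : 0
dup    : 0 0
drop   : 0
negate : 0
-6     : 0 -6
over   : 0 -6 0
-9     : 0 -6 0 -9
dup    : 0 -6 0 -9 -9
swap   : 0 -6 0 -9 -9
swap   : 0 -6 0 -9 -9
-      : 0 -6 0 0
+      : 0 -6 0
+      : 0 -6
over   : 0 -6 0

3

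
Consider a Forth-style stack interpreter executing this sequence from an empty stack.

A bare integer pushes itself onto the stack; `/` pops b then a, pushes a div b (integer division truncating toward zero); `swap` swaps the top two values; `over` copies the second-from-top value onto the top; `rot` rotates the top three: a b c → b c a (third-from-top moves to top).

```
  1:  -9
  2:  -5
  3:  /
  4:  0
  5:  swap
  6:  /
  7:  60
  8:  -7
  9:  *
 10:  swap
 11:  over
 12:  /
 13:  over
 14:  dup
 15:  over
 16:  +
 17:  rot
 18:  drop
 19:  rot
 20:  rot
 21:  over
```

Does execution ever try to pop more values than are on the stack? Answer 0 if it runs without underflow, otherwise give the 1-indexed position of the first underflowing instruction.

0

-9   → -9
-5   → -9 -5
/    → 1
0    → 1 0
swap → 0 1
/    → 0
60   → 0 60
-7   → 0 60 -7
*    → 0 -420
swap → -420 0
over → -420 0 -420
/    → -420 0
over → -420 0 -420
dup  → -420 0 -420 -420
over → -420 0 -420 -420 -420
+    → -420 0 -420 -840
rot  → -420 -420 -840 0
drop → -420 -420 -840
rot  → -420 -840 -420
rot  → -840 -420 -420
over → -840 -420 -420 -420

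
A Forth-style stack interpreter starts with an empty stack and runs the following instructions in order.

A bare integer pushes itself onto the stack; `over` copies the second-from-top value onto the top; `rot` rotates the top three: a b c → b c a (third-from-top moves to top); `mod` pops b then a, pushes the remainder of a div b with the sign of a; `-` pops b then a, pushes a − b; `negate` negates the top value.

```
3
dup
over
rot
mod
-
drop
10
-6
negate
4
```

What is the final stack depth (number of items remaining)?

3

3      : [3]
dup    : [3, 3]
over   : [3, 3, 3]
rot    : [3, 3, 3]
mod    : [3, 0]
-      : [3]
drop   : []
10     : [10]
-6     : [10, -6]
negate : [10, 6]
4      : [10, 6, 4]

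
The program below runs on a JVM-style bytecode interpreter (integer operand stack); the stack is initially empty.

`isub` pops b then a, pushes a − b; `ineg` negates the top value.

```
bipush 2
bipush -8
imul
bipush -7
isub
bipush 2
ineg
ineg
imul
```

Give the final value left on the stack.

bipush 2  → 2
bipush -8 → 2 -8
imul      → -16
bipush -7 → -16 -7
isub      → -9
bipush 2  → -9 2
ineg      → -9 -2
ineg      → -9 2
imul      → -18

-18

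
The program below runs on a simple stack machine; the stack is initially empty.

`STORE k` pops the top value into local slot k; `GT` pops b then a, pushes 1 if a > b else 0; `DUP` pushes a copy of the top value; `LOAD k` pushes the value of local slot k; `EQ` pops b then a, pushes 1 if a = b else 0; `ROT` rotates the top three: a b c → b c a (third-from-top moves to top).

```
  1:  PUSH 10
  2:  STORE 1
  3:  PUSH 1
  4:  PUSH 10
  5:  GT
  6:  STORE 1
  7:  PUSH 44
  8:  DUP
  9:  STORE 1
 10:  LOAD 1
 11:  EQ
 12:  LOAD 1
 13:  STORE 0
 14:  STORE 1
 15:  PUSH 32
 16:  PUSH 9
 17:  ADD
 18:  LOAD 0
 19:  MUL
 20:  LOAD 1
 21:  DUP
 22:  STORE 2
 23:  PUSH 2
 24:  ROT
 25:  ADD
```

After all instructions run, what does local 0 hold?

44

PUSH 10 : [10]
STORE 1 : []
PUSH 1  : [1]
PUSH 10 : [1, 10]
GT      : [0]
STORE 1 : []
PUSH 44 : [44]
DUP     : [44, 44]
STORE 1 : [44]
LOAD 1  : [44, 44]
EQ      : [1]
LOAD 1  : [1, 44]
STORE 0 : [1]
STORE 1 : []
PUSH 32 : [32]
PUSH 9  : [32, 9]
ADD     : [41]
LOAD 0  : [41, 44]
MUL     : [1804]
LOAD 1  : [1804, 1]
DUP     : [1804, 1, 1]
STORE 2 : [1804, 1]
PUSH 2  : [1804, 1, 2]
ROT     : [1, 2, 1804]
ADD     : [1, 1806]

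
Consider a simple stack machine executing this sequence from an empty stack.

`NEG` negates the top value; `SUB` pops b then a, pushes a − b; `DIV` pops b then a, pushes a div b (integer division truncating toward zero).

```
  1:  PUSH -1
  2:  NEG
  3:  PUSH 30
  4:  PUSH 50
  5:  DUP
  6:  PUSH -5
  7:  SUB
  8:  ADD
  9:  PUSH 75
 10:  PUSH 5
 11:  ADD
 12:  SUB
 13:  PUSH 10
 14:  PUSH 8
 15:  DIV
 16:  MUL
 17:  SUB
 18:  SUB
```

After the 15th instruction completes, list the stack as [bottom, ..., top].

[1, 30, 25, 1]

PUSH -1 -> -1
NEG     -> 1
PUSH 30 -> 1 30
PUSH 50 -> 1 30 50
DUP     -> 1 30 50 50
PUSH -5 -> 1 30 50 50 -5
SUB     -> 1 30 50 55
ADD     -> 1 30 105
PUSH 75 -> 1 30 105 75
PUSH 5  -> 1 30 105 75 5
ADD     -> 1 30 105 80
SUB     -> 1 30 25
PUSH 10 -> 1 30 25 10
PUSH 8  -> 1 30 25 10 8
DIV     -> 1 30 25 1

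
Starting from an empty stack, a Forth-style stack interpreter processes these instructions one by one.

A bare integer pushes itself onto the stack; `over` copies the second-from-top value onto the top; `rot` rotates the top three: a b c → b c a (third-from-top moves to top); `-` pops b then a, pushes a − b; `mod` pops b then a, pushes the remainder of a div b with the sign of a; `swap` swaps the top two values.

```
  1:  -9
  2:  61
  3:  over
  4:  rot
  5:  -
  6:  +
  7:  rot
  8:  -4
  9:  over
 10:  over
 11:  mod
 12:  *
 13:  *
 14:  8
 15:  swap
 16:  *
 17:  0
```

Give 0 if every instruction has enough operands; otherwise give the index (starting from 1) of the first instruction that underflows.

-9   → [-9]
61   → [-9, 61]
over → [-9, 61, -9]
rot  → [61, -9, -9]
-    → [61, 0]
+    → [61]
rot  — needs 3 operands, stack has 1 → underflow

7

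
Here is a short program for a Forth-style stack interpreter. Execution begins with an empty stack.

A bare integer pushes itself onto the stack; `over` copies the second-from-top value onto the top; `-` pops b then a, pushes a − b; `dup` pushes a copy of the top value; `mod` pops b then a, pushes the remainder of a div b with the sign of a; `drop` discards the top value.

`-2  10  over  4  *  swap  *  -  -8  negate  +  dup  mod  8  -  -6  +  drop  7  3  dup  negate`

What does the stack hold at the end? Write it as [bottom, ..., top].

[7, 3, -3]

-2     -> [-2]
10     -> [-2, 10]
over   -> [-2, 10, -2]
4      -> [-2, 10, -2, 4]
*      -> [-2, 10, -8]
swap   -> [-2, -8, 10]
*      -> [-2, -80]
-      -> [78]
-8     -> [78, -8]
negate -> [78, 8]
+      -> [86]
dup    -> [86, 86]
mod    -> [0]
8      -> [0, 8]
-      -> [-8]
-6     -> [-8, -6]
+      -> [-14]
drop   -> []
7      -> [7]
3      -> [7, 3]
dup    -> [7, 3, 3]
negate -> [7, 3, -3]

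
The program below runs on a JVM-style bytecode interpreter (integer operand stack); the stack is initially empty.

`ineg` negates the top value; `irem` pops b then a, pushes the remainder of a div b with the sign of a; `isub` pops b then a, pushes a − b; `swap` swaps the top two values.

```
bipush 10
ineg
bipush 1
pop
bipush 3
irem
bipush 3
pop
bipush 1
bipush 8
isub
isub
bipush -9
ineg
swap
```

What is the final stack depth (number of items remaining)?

bipush 10 : [10]
ineg      : [-10]
bipush 1  : [-10, 1]
pop       : [-10]
bipush 3  : [-10, 3]
irem      : [-1]
bipush 3  : [-1, 3]
pop       : [-1]
bipush 1  : [-1, 1]
bipush 8  : [-1, 1, 8]
isub      : [-1, -7]
isub      : [6]
bipush -9 : [6, -9]
ineg      : [6, 9]
swap      : [9, 6]

2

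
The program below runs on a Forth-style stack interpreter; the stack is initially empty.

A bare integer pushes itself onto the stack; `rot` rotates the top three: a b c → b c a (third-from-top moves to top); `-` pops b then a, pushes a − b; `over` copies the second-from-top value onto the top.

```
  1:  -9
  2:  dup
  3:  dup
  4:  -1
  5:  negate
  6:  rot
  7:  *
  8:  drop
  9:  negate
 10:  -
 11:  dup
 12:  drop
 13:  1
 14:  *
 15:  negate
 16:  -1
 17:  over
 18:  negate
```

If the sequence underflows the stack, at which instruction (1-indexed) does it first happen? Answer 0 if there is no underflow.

0

-9      [-9]
dup     [-9, -9]
dup     [-9, -9, -9]
-1      [-9, -9, -9, -1]
negate  [-9, -9, -9, 1]
rot     [-9, -9, 1, -9]
*       [-9, -9, -9]
drop    [-9, -9]
negate  [-9, 9]
-       [-18]
dup     [-18, -18]
drop    [-18]
1       [-18, 1]
*       [-18]
negate  [18]
-1      [18, -1]
over    [18, -1, 18]
negate  [18, -1, -18]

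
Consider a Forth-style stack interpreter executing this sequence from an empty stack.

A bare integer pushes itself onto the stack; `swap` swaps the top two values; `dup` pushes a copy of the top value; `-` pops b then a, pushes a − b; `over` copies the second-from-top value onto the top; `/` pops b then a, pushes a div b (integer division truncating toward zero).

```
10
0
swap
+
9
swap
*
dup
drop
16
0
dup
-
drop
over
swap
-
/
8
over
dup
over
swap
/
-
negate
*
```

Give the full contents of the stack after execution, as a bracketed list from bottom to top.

[1, 0]

10     -> 10
0      -> 10 0
swap   -> 0 10
+      -> 10
9      -> 10 9
swap   -> 9 10
*      -> 90
dup    -> 90 90
drop   -> 90
16     -> 90 16
0      -> 90 16 0
dup    -> 90 16 0 0
-      -> 90 16 0
drop   -> 90 16
over   -> 90 16 90
swap   -> 90 90 16
-      -> 90 74
/      -> 1
8      -> 1 8
over   -> 1 8 1
dup    -> 1 8 1 1
over   -> 1 8 1 1 1
swap   -> 1 8 1 1 1
/      -> 1 8 1 1
-      -> 1 8 0
negate -> 1 8 0
*      -> 1 0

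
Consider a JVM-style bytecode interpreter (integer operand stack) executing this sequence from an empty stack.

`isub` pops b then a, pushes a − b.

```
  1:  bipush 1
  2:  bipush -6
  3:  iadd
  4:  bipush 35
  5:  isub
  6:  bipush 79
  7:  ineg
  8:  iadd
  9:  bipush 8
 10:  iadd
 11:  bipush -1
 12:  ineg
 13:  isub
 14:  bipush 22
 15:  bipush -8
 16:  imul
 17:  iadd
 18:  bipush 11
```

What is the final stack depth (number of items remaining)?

2

bipush 1  → 1
bipush -6 → 1 -6
iadd      → -5
bipush 35 → -5 35
isub      → -40
bipush 79 → -40 79
ineg      → -40 -79
iadd      → -119
bipush 8  → -119 8
iadd      → -111
bipush -1 → -111 -1
ineg      → -111 1
isub      → -112
bipush 22 → -112 22
bipush -8 → -112 22 -8
imul      → -112 -176
iadd      → -288
bipush 11 → -288 11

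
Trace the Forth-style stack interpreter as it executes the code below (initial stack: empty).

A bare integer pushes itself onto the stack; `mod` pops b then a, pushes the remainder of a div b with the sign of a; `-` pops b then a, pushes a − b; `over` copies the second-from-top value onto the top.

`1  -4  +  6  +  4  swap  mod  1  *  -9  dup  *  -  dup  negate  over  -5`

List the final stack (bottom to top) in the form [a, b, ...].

1      → [1]
-4     → [1, -4]
+      → [-3]
6      → [-3, 6]
+      → [3]
4      → [3, 4]
swap   → [4, 3]
mod    → [1]
1      → [1, 1]
*      → [1]
-9     → [1, -9]
dup    → [1, -9, -9]
*      → [1, 81]
-      → [-80]
dup    → [-80, -80]
negate → [-80, 80]
over   → [-80, 80, -80]
-5     → [-80, 80, -80, -5]

[-80, 80, -80, -5]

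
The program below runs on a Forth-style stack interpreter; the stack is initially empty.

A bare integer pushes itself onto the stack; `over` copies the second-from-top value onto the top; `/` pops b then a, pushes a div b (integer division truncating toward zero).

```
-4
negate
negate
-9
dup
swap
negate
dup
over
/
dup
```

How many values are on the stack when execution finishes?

5

-4     → -4
negate → 4
negate → -4
-9     → -4 -9
dup    → -4 -9 -9
swap   → -4 -9 -9
negate → -4 -9 9
dup    → -4 -9 9 9
over   → -4 -9 9 9 9
/      → -4 -9 9 1
dup    → -4 -9 9 1 1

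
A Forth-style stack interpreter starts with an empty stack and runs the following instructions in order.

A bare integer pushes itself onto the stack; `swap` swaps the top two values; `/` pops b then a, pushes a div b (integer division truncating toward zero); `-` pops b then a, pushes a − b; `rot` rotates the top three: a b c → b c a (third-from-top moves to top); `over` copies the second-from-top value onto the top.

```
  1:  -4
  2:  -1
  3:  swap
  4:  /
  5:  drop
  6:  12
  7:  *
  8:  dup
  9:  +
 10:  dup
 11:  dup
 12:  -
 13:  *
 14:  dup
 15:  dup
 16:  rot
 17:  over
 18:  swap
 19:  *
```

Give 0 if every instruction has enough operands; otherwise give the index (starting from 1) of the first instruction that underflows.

7

-4   -> [-4]
-1   -> [-4, -1]
swap -> [-1, -4]
/    -> [0]
drop -> []
12   -> [12]
*  — needs 2 operands, stack has 1 → underflow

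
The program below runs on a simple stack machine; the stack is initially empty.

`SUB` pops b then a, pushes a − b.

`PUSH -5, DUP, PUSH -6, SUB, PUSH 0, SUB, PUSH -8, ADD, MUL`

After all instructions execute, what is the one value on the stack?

PUSH -5 : [-5]
DUP     : [-5, -5]
PUSH -6 : [-5, -5, -6]
SUB     : [-5, 1]
PUSH 0  : [-5, 1, 0]
SUB     : [-5, 1]
PUSH -8 : [-5, 1, -8]
ADD     : [-5, -7]
MUL     : [35]

35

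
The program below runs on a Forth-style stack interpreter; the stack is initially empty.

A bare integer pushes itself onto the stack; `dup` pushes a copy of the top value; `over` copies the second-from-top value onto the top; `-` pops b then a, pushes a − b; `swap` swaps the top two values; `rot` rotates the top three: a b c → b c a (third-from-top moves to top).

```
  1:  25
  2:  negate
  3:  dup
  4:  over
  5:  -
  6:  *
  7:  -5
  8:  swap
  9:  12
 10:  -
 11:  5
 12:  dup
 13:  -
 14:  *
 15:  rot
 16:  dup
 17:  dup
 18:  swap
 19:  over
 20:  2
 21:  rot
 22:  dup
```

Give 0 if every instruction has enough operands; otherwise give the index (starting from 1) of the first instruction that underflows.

15

25      [25]
negate  [-25]
dup     [-25, -25]
over    [-25, -25, -25]
-       [-25, 0]
*       [0]
-5      [0, -5]
swap    [-5, 0]
12      [-5, 0, 12]
-       [-5, -12]
5       [-5, -12, 5]
dup     [-5, -12, 5, 5]
-       [-5, -12, 0]
*       [-5, 0]
rot  — needs 3 operands, stack has 2 → underflow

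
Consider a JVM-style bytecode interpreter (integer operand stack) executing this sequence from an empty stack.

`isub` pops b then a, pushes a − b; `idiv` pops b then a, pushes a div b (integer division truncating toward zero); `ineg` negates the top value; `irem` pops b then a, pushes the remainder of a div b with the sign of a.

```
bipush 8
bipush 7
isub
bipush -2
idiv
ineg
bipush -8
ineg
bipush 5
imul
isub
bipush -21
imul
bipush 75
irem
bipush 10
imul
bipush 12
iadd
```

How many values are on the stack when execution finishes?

1

bipush 8   -> 8
bipush 7   -> 8 7
isub       -> 1
bipush -2  -> 1 -2
idiv       -> 0
ineg       -> 0
bipush -8  -> 0 -8
ineg       -> 0 8
bipush 5   -> 0 8 5
imul       -> 0 40
isub       -> -40
bipush -21 -> -40 -21
imul       -> 840
bipush 75  -> 840 75
irem       -> 15
bipush 10  -> 15 10
imul       -> 150
bipush 12  -> 150 12
iadd       -> 162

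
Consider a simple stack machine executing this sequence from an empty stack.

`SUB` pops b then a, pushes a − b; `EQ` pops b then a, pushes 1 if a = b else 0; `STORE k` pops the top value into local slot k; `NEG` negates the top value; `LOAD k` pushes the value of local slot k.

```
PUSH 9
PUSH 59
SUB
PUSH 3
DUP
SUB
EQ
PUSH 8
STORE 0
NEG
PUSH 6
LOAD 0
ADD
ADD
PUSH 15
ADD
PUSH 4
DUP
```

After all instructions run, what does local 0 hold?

PUSH 9  → 9
PUSH 59 → 9 59
SUB     → -50
PUSH 3  → -50 3
DUP     → -50 3 3
SUB     → -50 0
EQ      → 0
PUSH 8  → 0 8
STORE 0 → 0
NEG     → 0
PUSH 6  → 0 6
LOAD 0  → 0 6 8
ADD     → 0 14
ADD     → 14
PUSH 15 → 14 15
ADD     → 29
PUSH 4  → 29 4
DUP     → 29 4 4

8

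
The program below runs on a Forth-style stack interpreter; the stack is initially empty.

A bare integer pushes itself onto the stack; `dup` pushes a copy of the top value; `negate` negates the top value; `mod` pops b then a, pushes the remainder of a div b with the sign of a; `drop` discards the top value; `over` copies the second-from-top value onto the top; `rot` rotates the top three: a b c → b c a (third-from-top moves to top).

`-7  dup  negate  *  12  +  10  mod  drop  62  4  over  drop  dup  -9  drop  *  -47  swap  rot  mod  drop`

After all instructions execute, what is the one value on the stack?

-47

-7      [-7]
dup     [-7, -7]
negate  [-7, 7]
*       [-49]
12      [-49, 12]
+       [-37]
10      [-37, 10]
mod     [-7]
drop    []
62      [62]
4       [62, 4]
over    [62, 4, 62]
drop    [62, 4]
dup     [62, 4, 4]
-9      [62, 4, 4, -9]
drop    [62, 4, 4]
*       [62, 16]
-47     [62, 16, -47]
swap    [62, -47, 16]
rot     [-47, 16, 62]
mod     [-47, 16]
drop    [-47]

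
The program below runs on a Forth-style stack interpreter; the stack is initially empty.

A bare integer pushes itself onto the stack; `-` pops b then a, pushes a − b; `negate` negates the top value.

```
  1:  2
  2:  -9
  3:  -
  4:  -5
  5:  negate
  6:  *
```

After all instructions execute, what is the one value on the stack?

55

2      : 2
-9     : 2 -9
-      : 11
-5     : 11 -5
negate : 11 5
*      : 55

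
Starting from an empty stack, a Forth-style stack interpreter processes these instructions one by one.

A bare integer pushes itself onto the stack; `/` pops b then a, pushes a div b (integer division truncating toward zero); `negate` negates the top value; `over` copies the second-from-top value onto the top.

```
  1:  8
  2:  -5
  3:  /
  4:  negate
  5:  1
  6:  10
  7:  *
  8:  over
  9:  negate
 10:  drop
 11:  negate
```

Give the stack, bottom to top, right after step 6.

8      → [8]
-5     → [8, -5]
/      → [-1]
negate → [1]
1      → [1, 1]
10     → [1, 1, 10]

[1, 1, 10]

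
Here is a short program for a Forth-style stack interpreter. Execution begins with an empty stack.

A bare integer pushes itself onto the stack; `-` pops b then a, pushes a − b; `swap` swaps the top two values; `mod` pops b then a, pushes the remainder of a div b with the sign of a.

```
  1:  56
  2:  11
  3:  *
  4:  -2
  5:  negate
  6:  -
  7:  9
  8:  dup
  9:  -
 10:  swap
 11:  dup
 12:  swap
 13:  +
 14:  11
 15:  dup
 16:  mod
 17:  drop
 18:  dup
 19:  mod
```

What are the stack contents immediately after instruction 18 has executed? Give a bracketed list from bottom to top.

[0, 1228, 1228]

56     : [56]
11     : [56, 11]
*      : [616]
-2     : [616, -2]
negate : [616, 2]
-      : [614]
9      : [614, 9]
dup    : [614, 9, 9]
-      : [614, 0]
swap   : [0, 614]
dup    : [0, 614, 614]
swap   : [0, 614, 614]
+      : [0, 1228]
11     : [0, 1228, 11]
dup    : [0, 1228, 11, 11]
mod    : [0, 1228, 0]
drop   : [0, 1228]
dup    : [0, 1228, 1228]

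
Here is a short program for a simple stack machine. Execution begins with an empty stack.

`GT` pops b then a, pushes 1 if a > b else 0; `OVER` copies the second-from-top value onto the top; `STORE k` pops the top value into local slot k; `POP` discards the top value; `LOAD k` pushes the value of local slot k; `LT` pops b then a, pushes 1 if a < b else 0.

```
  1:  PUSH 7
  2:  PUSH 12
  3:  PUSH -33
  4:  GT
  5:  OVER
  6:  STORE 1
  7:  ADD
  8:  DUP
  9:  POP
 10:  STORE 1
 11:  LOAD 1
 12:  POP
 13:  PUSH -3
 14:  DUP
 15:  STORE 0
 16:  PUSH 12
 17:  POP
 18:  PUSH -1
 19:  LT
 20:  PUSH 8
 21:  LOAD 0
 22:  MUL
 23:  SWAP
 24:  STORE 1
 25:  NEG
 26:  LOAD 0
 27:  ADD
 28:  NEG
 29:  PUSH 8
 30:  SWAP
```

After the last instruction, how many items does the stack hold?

PUSH 7    [7]
PUSH 12   [7, 12]
PUSH -33  [7, 12, -33]
GT        [7, 1]
OVER      [7, 1, 7]
STORE 1   [7, 1]
ADD       [8]
DUP       [8, 8]
POP       [8]
STORE 1   []
LOAD 1    [8]
POP       []
PUSH -3   [-3]
DUP       [-3, -3]
STORE 0   [-3]
PUSH 12   [-3, 12]
POP       [-3]
PUSH -1   [-3, -1]
LT        [1]
PUSH 8    [1, 8]
LOAD 0    [1, 8, -3]
MUL       [1, -24]
SWAP      [-24, 1]
STORE 1   [-24]
NEG       [24]
LOAD 0    [24, -3]
ADD       [21]
NEG       [-21]
PUSH 8    [-21, 8]
SWAP      [8, -21]

2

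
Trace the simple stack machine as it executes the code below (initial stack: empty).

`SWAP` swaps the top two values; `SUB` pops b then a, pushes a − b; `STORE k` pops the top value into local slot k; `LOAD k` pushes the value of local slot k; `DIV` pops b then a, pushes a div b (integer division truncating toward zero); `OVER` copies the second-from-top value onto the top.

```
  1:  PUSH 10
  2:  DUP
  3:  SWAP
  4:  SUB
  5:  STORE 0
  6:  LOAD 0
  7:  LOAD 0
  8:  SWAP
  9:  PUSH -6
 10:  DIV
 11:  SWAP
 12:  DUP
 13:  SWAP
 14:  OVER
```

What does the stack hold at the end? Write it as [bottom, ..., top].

PUSH 10  [10]
DUP      [10, 10]
SWAP     [10, 10]
SUB      [0]
STORE 0  []
LOAD 0   [0]
LOAD 0   [0, 0]
SWAP     [0, 0]
PUSH -6  [0, 0, -6]
DIV      [0, 0]
SWAP     [0, 0]
DUP      [0, 0, 0]
SWAP     [0, 0, 0]
OVER     [0, 0, 0, 0]

[0, 0, 0, 0]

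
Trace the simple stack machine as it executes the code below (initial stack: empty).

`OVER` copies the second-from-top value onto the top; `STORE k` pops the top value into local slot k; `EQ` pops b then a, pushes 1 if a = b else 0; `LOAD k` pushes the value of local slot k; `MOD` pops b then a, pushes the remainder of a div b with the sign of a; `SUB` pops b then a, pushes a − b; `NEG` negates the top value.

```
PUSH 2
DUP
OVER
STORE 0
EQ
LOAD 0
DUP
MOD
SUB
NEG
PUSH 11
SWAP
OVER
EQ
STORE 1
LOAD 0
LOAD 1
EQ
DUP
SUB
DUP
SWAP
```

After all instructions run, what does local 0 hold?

2

PUSH 2   2
DUP      2 2
OVER     2 2 2
STORE 0  2 2
EQ       1
LOAD 0   1 2
DUP      1 2 2
MOD      1 0
SUB      1
NEG      -1
PUSH 11  -1 11
SWAP     11 -1
OVER     11 -1 11
EQ       11 0
STORE 1  11
LOAD 0   11 2
LOAD 1   11 2 0
EQ       11 0
DUP      11 0 0
SUB      11 0
DUP      11 0 0
SWAP     11 0 0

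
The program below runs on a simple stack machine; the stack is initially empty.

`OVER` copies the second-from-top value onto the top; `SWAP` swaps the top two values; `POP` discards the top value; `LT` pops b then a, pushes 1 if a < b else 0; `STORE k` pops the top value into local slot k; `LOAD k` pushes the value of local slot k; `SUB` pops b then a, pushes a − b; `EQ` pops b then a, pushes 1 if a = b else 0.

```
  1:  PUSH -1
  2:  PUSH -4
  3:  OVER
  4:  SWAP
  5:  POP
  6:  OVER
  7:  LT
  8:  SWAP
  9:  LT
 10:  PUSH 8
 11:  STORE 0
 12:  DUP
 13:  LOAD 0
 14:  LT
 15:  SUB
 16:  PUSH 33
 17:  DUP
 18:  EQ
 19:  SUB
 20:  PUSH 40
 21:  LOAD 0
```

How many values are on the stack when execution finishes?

PUSH -1  -1
PUSH -4  -1 -4
OVER     -1 -4 -1
SWAP     -1 -1 -4
POP      -1 -1
OVER     -1 -1 -1
LT       -1 0
SWAP     0 -1
LT       0
PUSH 8   0 8
STORE 0  0
DUP      0 0
LOAD 0   0 0 8
LT       0 1
SUB      -1
PUSH 33  -1 33
DUP      -1 33 33
EQ       -1 1
SUB      -2
PUSH 40  -2 40
LOAD 0   -2 40 8

3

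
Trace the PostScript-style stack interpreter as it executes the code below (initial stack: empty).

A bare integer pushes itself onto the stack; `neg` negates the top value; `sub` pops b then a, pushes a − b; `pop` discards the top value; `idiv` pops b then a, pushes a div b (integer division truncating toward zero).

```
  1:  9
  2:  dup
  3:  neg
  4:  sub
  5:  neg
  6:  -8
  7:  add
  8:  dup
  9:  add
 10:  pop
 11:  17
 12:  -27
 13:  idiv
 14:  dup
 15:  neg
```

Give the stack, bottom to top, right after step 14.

9     9
dup   9 9
neg   9 -9
sub   18
neg   -18
-8    -18 -8
add   -26
dup   -26 -26
add   -52
pop   (empty)
17    17
-27   17 -27
idiv  0
dup   0 0

[0, 0]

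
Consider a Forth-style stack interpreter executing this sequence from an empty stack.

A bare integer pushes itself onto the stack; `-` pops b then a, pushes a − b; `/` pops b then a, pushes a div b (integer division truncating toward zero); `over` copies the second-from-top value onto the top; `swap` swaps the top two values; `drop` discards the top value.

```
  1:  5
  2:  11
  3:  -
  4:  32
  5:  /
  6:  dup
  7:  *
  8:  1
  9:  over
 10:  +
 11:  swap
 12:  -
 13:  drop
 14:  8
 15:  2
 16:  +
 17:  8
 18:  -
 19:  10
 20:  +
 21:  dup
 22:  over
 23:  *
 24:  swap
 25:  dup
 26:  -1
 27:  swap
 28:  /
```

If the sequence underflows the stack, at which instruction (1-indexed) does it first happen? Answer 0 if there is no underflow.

5    -> [5]
11   -> [5, 11]
-    -> [-6]
32   -> [-6, 32]
/    -> [0]
dup  -> [0, 0]
*    -> [0]
1    -> [0, 1]
over -> [0, 1, 0]
+    -> [0, 1]
swap -> [1, 0]
-    -> [1]
drop -> []
8    -> [8]
2    -> [8, 2]
+    -> [10]
8    -> [10, 8]
-    -> [2]
10   -> [2, 10]
+    -> [12]
dup  -> [12, 12]
over -> [12, 12, 12]
*    -> [12, 144]
swap -> [144, 12]
dup  -> [144, 12, 12]
-1   -> [144, 12, 12, -1]
swap -> [144, 12, -1, 12]
/    -> [144, 12, 0]

0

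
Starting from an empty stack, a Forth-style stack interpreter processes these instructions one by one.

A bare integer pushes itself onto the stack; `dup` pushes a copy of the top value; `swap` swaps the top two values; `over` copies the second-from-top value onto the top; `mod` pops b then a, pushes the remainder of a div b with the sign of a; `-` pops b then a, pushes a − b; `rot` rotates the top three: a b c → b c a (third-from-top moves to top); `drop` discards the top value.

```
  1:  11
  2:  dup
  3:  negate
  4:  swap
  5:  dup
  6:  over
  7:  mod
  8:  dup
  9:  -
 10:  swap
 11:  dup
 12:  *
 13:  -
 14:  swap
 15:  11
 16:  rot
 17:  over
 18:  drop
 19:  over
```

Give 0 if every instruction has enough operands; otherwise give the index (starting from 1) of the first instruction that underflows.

11     → 11
dup    → 11 11
negate → 11 -11
swap   → -11 11
dup    → -11 11 11
over   → -11 11 11 11
mod    → -11 11 0
dup    → -11 11 0 0
-      → -11 11 0
swap   → -11 0 11
dup    → -11 0 11 11
*      → -11 0 121
-      → -11 -121
swap   → -121 -11
11     → -121 -11 11
rot    → -11 11 -121
over   → -11 11 -121 11
drop   → -11 11 -121
over   → -11 11 -121 11

0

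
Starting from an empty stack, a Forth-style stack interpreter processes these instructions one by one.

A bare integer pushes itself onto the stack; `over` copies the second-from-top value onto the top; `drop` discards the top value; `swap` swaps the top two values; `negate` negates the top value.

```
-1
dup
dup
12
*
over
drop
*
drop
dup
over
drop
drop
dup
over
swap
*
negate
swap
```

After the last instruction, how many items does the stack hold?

2

-1     : -1
dup    : -1 -1
dup    : -1 -1 -1
12     : -1 -1 -1 12
*      : -1 -1 -12
over   : -1 -1 -12 -1
drop   : -1 -1 -12
*      : -1 12
drop   : -1
dup    : -1 -1
over   : -1 -1 -1
drop   : -1 -1
drop   : -1
dup    : -1 -1
over   : -1 -1 -1
swap   : -1 -1 -1
*      : -1 1
negate : -1 -1
swap   : -1 -1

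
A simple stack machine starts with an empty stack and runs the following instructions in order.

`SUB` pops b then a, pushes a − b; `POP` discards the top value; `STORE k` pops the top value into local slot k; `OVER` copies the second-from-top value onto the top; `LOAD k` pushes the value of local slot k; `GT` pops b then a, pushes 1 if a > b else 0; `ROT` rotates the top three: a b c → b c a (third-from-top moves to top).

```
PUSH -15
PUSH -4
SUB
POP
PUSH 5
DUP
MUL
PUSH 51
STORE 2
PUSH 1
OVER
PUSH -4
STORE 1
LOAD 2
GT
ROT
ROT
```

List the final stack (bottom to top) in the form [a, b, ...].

[0, 25, 1]

PUSH -15 → -15
PUSH -4  → -15 -4
SUB      → -11
POP      → (empty)
PUSH 5   → 5
DUP      → 5 5
MUL      → 25
PUSH 51  → 25 51
STORE 2  → 25
PUSH 1   → 25 1
OVER     → 25 1 25
PUSH -4  → 25 1 25 -4
STORE 1  → 25 1 25
LOAD 2   → 25 1 25 51
GT       → 25 1 0
ROT      → 1 0 25
ROT      → 0 25 1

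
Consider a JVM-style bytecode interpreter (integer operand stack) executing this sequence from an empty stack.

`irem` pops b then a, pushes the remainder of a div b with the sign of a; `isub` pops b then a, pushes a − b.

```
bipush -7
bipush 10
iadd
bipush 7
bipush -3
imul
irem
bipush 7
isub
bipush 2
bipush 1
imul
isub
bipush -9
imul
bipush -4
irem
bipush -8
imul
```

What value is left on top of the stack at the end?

-16

bipush -7 → [-7]
bipush 10 → [-7, 10]
iadd      → [3]
bipush 7  → [3, 7]
bipush -3 → [3, 7, -3]
imul      → [3, -21]
irem      → [3]
bipush 7  → [3, 7]
isub      → [-4]
bipush 2  → [-4, 2]
bipush 1  → [-4, 2, 1]
imul      → [-4, 2]
isub      → [-6]
bipush -9 → [-6, -9]
imul      → [54]
bipush -4 → [54, -4]
irem      → [2]
bipush -8 → [2, -8]
imul      → [-16]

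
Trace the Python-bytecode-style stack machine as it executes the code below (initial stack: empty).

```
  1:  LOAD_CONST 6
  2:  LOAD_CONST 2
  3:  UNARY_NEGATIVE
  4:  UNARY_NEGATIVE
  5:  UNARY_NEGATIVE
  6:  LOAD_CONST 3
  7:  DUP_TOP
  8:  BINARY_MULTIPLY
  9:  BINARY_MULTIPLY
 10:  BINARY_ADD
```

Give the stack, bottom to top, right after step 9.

LOAD_CONST 6    -> [6]
LOAD_CONST 2    -> [6, 2]
UNARY_NEGATIVE  -> [6, -2]
UNARY_NEGATIVE  -> [6, 2]
UNARY_NEGATIVE  -> [6, -2]
LOAD_CONST 3    -> [6, -2, 3]
DUP_TOP         -> [6, -2, 3, 3]
BINARY_MULTIPLY -> [6, -2, 9]
BINARY_MULTIPLY -> [6, -18]

[6, -18]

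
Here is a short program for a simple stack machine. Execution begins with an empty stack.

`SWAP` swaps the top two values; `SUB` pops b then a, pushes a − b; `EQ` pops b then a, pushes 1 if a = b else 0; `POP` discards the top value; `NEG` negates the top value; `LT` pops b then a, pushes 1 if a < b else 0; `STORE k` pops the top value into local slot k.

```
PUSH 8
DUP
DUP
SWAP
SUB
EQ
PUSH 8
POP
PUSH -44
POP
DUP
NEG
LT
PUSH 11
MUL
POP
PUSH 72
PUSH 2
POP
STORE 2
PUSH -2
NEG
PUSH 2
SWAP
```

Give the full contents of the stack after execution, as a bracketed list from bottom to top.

[2, 2]

PUSH 8   -> 8
DUP      -> 8 8
DUP      -> 8 8 8
SWAP     -> 8 8 8
SUB      -> 8 0
EQ       -> 0
PUSH 8   -> 0 8
POP      -> 0
PUSH -44 -> 0 -44
POP      -> 0
DUP      -> 0 0
NEG      -> 0 0
LT       -> 0
PUSH 11  -> 0 11
MUL      -> 0
POP      -> (empty)
PUSH 72  -> 72
PUSH 2   -> 72 2
POP      -> 72
STORE 2  -> (empty)
PUSH -2  -> -2
NEG      -> 2
PUSH 2   -> 2 2
SWAP     -> 2 2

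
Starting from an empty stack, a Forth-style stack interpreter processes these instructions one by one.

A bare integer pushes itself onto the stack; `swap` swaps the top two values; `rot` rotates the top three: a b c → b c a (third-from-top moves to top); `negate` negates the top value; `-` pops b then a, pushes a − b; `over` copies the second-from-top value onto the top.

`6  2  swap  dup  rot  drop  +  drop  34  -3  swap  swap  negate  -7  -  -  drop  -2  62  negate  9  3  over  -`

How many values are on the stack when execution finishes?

6       [6]
2       [6, 2]
swap    [2, 6]
dup     [2, 6, 6]
rot     [6, 6, 2]
drop    [6, 6]
+       [12]
drop    []
34      [34]
-3      [34, -3]
swap    [-3, 34]
swap    [34, -3]
negate  [34, 3]
-7      [34, 3, -7]
-       [34, 10]
-       [24]
drop    []
-2      [-2]
62      [-2, 62]
negate  [-2, -62]
9       [-2, -62, 9]
3       [-2, -62, 9, 3]
over    [-2, -62, 9, 3, 9]
-       [-2, -62, 9, -6]

4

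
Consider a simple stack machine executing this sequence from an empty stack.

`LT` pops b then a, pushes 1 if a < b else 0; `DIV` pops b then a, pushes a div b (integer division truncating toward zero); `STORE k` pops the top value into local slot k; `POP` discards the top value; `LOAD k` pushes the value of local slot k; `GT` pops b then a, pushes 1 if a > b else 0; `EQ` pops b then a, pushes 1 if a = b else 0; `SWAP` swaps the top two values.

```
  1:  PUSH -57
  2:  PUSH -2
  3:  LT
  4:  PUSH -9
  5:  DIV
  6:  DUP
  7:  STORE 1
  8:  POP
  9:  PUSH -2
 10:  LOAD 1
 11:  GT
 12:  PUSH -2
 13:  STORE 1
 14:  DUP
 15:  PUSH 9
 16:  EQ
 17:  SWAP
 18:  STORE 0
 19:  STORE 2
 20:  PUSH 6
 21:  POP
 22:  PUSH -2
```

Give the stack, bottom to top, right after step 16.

[0, 0]

PUSH -57 -> -57
PUSH -2  -> -57 -2
LT       -> 1
PUSH -9  -> 1 -9
DIV      -> 0
DUP      -> 0 0
STORE 1  -> 0
POP      -> (empty)
PUSH -2  -> -2
LOAD 1   -> -2 0
GT       -> 0
PUSH -2  -> 0 -2
STORE 1  -> 0
DUP      -> 0 0
PUSH 9   -> 0 0 9
EQ       -> 0 0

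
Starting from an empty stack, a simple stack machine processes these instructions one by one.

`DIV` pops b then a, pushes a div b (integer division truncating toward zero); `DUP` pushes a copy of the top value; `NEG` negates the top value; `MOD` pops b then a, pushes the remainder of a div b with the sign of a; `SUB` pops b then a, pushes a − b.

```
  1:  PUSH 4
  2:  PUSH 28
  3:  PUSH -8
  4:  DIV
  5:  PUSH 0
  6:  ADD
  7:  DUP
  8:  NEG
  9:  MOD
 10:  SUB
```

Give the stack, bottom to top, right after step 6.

PUSH 4  → 4
PUSH 28 → 4 28
PUSH -8 → 4 28 -8
DIV     → 4 -3
PUSH 0  → 4 -3 0
ADD     → 4 -3

[4, -3]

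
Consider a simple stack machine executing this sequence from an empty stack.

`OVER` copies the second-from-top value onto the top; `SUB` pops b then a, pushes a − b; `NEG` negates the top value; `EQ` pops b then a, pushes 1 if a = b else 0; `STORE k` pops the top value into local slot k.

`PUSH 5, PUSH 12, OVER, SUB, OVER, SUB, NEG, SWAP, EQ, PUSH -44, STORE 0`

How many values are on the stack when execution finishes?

1

PUSH 5   → [5]
PUSH 12  → [5, 12]
OVER     → [5, 12, 5]
SUB      → [5, 7]
OVER     → [5, 7, 5]
SUB      → [5, 2]
NEG      → [5, -2]
SWAP     → [-2, 5]
EQ       → [0]
PUSH -44 → [0, -44]
STORE 0  → [0]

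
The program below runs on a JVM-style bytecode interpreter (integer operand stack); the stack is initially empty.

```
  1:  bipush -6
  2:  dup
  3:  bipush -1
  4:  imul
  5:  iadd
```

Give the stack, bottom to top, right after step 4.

[-6, 6]

bipush -6 -> -6
dup       -> -6 -6
bipush -1 -> -6 -6 -1
imul      -> -6 6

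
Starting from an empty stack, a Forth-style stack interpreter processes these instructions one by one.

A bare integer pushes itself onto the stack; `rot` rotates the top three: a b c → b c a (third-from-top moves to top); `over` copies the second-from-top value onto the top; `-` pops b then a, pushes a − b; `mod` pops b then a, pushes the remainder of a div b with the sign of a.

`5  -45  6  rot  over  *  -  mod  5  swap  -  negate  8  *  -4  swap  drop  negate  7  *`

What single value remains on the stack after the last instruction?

5       [5]
-45     [5, -45]
6       [5, -45, 6]
rot     [-45, 6, 5]
over    [-45, 6, 5, 6]
*       [-45, 6, 30]
-       [-45, -24]
mod     [-21]
5       [-21, 5]
swap    [5, -21]
-       [26]
negate  [-26]
8       [-26, 8]
*       [-208]
-4      [-208, -4]
swap    [-4, -208]
drop    [-4]
negate  [4]
7       [4, 7]
*       [28]

28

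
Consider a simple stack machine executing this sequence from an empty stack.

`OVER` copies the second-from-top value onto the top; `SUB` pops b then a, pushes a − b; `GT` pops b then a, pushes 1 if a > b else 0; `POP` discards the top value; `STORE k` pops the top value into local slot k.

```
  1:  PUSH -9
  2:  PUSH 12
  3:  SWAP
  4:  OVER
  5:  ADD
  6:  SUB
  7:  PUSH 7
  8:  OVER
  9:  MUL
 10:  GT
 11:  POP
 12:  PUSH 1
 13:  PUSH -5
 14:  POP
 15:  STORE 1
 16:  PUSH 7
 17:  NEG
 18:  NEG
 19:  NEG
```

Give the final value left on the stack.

PUSH -9 -> -9
PUSH 12 -> -9 12
SWAP    -> 12 -9
OVER    -> 12 -9 12
ADD     -> 12 3
SUB     -> 9
PUSH 7  -> 9 7
OVER    -> 9 7 9
MUL     -> 9 63
GT      -> 0
POP     -> (empty)
PUSH 1  -> 1
PUSH -5 -> 1 -5
POP     -> 1
STORE 1 -> (empty)
PUSH 7  -> 7
NEG     -> -7
NEG     -> 7
NEG     -> -7

-7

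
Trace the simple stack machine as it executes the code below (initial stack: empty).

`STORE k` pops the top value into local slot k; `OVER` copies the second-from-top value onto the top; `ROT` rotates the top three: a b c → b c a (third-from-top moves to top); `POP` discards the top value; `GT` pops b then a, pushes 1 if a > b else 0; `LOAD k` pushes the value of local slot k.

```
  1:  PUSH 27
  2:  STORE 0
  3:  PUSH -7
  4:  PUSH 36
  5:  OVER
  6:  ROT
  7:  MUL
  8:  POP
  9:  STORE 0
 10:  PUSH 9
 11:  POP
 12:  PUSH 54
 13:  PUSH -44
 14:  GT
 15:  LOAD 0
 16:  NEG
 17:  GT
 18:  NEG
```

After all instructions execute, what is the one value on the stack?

-1

PUSH 27  → [27]
STORE 0  → []
PUSH -7  → [-7]
PUSH 36  → [-7, 36]
OVER     → [-7, 36, -7]
ROT      → [36, -7, -7]
MUL      → [36, 49]
POP      → [36]
STORE 0  → []
PUSH 9   → [9]
POP      → []
PUSH 54  → [54]
PUSH -44 → [54, -44]
GT       → [1]
LOAD 0   → [1, 36]
NEG      → [1, -36]
GT       → [1]
NEG      → [-1]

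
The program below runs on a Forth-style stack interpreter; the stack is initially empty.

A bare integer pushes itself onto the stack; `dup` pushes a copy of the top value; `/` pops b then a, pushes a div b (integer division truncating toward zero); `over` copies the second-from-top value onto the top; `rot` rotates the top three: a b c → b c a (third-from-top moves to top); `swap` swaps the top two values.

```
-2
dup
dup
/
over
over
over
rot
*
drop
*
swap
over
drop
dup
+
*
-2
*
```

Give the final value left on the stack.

8

-2   -> [-2]
dup  -> [-2, -2]
dup  -> [-2, -2, -2]
/    -> [-2, 1]
over -> [-2, 1, -2]
over -> [-2, 1, -2, 1]
over -> [-2, 1, -2, 1, -2]
rot  -> [-2, 1, 1, -2, -2]
*    -> [-2, 1, 1, 4]
drop -> [-2, 1, 1]
*    -> [-2, 1]
swap -> [1, -2]
over -> [1, -2, 1]
drop -> [1, -2]
dup  -> [1, -2, -2]
+    -> [1, -4]
*    -> [-4]
-2   -> [-4, -2]
*    -> [8]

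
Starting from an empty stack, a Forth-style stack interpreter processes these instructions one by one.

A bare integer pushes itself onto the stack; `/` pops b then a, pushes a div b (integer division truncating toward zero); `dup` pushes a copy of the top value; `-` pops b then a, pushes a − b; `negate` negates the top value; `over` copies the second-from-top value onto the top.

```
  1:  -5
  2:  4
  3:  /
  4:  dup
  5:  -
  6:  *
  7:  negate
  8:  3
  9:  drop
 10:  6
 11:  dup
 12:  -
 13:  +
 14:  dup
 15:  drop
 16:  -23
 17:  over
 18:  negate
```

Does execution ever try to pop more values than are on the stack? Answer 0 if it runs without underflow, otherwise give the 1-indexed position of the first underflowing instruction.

6

-5  -> [-5]
4   -> [-5, 4]
/   -> [-1]
dup -> [-1, -1]
-   -> [0]
*  — needs 2 operands, stack has 1 → underflow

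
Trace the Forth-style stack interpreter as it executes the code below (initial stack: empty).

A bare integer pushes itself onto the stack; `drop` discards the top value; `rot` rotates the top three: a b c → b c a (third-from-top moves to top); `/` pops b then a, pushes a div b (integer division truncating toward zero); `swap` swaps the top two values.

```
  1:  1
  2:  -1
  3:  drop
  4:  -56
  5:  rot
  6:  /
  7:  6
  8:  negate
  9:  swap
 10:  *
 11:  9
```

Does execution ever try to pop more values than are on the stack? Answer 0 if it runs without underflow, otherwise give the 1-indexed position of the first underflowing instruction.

1    : [1]
-1   : [1, -1]
drop : [1]
-56  : [1, -56]
rot  — needs 3 operands, stack has 2 → underflow

5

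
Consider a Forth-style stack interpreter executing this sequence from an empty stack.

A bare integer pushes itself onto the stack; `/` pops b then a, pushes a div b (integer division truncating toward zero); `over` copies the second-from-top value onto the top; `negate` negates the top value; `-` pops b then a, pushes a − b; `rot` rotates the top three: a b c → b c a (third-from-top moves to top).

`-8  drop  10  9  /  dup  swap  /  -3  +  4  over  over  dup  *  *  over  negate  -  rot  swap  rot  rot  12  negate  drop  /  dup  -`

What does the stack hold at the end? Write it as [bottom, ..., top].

[-28, 0]

-8     : -8
drop   : (empty)
10     : 10
9      : 10 9
/      : 1
dup    : 1 1
swap   : 1 1
/      : 1
-3     : 1 -3
+      : -2
4      : -2 4
over   : -2 4 -2
over   : -2 4 -2 4
dup    : -2 4 -2 4 4
*      : -2 4 -2 16
*      : -2 4 -32
over   : -2 4 -32 4
negate : -2 4 -32 -4
-      : -2 4 -28
rot    : 4 -28 -2
swap   : 4 -2 -28
rot    : -2 -28 4
rot    : -28 4 -2
12     : -28 4 -2 12
negate : -28 4 -2 -12
drop   : -28 4 -2
/      : -28 -2
dup    : -28 -2 -2
-      : -28 0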